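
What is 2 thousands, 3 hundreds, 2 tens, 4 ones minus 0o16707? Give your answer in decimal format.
Convert 2 thousands, 3 hundreds, 2 tens, 4 ones (place-value notation) → 2×1000 + 3×100 + 2×10 + 4 = 2324 (decimal)
Convert 0o16707 (octal) → 1×4096 + 6×512 + 7×64 + 7 = 7623 (decimal)
Compute 2324 - 7623 = -5299
-5299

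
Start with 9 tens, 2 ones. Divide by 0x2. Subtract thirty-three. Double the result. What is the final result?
Convert 9 tens, 2 ones (place-value notation) → 9×10 + 2 = 92 (decimal)
Start: 92
Convert 0x2 (hexadecimal) → 2 (decimal)
92 ÷ 2 = 46
Convert thirty-three (English words) → 33 (decimal)
46 - 33 = 13
13 × 2 = 26
26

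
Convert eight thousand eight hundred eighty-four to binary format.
Convert eight thousand eight hundred eighty-four (English words) → 8×1000 + 8×100 + 84 = 8884 (decimal)
Convert 8884 (decimal) → 8884 = 8192 + 512 + 128 + 32 + 16 + 4 → 0b10001010110100 (binary)
0b10001010110100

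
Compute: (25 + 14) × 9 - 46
Parentheses first: 25 + 14 = 39
Multiply: 39 × 9 = 351
Subtract: 351 - 46 = 305
305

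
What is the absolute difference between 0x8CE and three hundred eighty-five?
Convert 0x8CE (hexadecimal) → 8×256 + 12×16 + 14 = 2254 (decimal)
Convert three hundred eighty-five (English words) → 3×100 + 85 = 385 (decimal)
Compute |2254 - 385| = 1869
1869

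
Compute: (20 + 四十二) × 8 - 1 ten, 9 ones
Convert 四十二 (Chinese numeral) → 4×10 + 2 = 42 (decimal)
Convert 1 ten, 9 ones (place-value notation) → 1×10 + 9 = 19 (decimal)
Expression in decimal: (20 + 42) × 8 - 19
Parentheses first: 20 + 42 = 62
Multiply: 62 × 8 = 496
Subtract: 496 - 19 = 477
477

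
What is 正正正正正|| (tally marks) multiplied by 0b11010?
Convert 正正正正正|| (tally marks) → 5 + 5 + 5 + 5 + 5 + 2 = 27 (decimal)
Convert 0b11010 (binary) → 16 + 8 + 2 = 26 (decimal)
Compute 27 × 26 = 702
702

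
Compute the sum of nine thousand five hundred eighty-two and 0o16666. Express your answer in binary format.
Convert nine thousand five hundred eighty-two (English words) → 9×1000 + 5×100 + 82 = 9582 (decimal)
Convert 0o16666 (octal) → 1×4096 + 6×512 + 6×64 + 6×8 + 6 = 7606 (decimal)
Compute 9582 + 7606 = 17188
Convert 17188 (decimal) → 17188 = 16384 + 512 + 256 + 32 + 4 → 0b100001100100100 (binary)
0b100001100100100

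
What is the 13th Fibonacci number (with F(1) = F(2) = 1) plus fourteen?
The 13th Fibonacci number (with F(1) = F(2) = 1): 1, 1, 2, 3, 5, 8, 13, 21, 34, 55, 89, 144, 233 → 233
Convert fourteen (English words) → 14 (decimal)
Compute 233 + 14 = 247
247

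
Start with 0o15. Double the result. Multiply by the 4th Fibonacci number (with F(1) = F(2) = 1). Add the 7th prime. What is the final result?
Convert 0o15 (octal) → 1×8 + 5 = 13 (decimal)
Start: 13
13 × 2 = 26
Convert the 4th Fibonacci number (with F(1) = F(2) = 1) (Fibonacci index) → 1, 1, 2, 3 → 3 (decimal)
26 × 3 = 78
Convert the 7th prime (prime index) → 17 (decimal)
78 + 17 = 95
95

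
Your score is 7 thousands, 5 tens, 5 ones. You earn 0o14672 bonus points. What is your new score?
Convert 7 thousands, 5 tens, 5 ones (place-value notation) → 7×1000 + 5×10 + 5 = 7055 (decimal)
Convert 0o14672 (octal) → 1×4096 + 4×512 + 6×64 + 7×8 + 2 = 6586 (decimal)
Compute 7055 + 6586 = 13641
13641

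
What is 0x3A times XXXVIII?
Convert 0x3A (hexadecimal) → 3×16 + 10 = 58 (decimal)
Convert XXXVIII (Roman numeral) → 10 + 10 + 10 + 5 + 1 + 1 + 1 = 38 (decimal)
Compute 58 × 38 = 2204
2204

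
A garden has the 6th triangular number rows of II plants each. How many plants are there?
Convert II (Roman numeral) → 1 + 1 = 2 (decimal)
Convert the 6th triangular number (triangular index) → 6×7/2 = 21 (decimal)
Compute 2 × 21 = 42
42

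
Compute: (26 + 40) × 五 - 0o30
Convert 五 (Chinese numeral) → 5 (decimal)
Convert 0o30 (octal) → 3×8 = 24 (decimal)
Expression in decimal: (26 + 40) × 5 - 24
Parentheses first: 26 + 40 = 66
Multiply: 66 × 5 = 330
Subtract: 330 - 24 = 306
306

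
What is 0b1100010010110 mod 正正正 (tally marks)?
Convert 0b1100010010110 (binary) → 4096 + 2048 + 128 + 16 + 4 + 2 = 6294 (decimal)
Convert 正正正 (tally marks) → 5 + 5 + 5 = 15 (decimal)
Compute 6294 mod 15 = 9
9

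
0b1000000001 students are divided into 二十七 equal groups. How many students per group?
Convert 0b1000000001 (binary) → 512 + 1 = 513 (decimal)
Convert 二十七 (Chinese numeral) → 2×10 + 7 = 27 (decimal)
Compute 513 ÷ 27 = 19
19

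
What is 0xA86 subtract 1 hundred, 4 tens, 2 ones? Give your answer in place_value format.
Convert 0xA86 (hexadecimal) → 10×256 + 8×16 + 6 = 2694 (decimal)
Convert 1 hundred, 4 tens, 2 ones (place-value notation) → 1×100 + 4×10 + 2 = 142 (decimal)
Compute 2694 - 142 = 2552
Convert 2552 (decimal) → 2552 = 2×1000 + 5×100 + 5×10 + 2 → 2 thousands, 5 hundreds, 5 tens, 2 ones (place-value notation)
2 thousands, 5 hundreds, 5 tens, 2 ones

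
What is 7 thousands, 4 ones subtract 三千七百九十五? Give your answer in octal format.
Convert 7 thousands, 4 ones (place-value notation) → 7×1000 + 4 = 7004 (decimal)
Convert 三千七百九十五 (Chinese numeral) → 3×1000 + 7×100 + 9×10 + 5 = 3795 (decimal)
Compute 7004 - 3795 = 3209
Convert 3209 (decimal) → 3209 = 6×512 + 2×64 + 1×8 + 1 → 0o6211 (octal)
0o6211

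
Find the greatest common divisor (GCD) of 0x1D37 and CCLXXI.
Convert 0x1D37 (hexadecimal) → 1×4096 + 13×256 + 3×16 + 7 = 7479 (decimal)
Convert CCLXXI (Roman numeral) → 100 + 100 + 50 + 10 + 10 + 1 = 271 (decimal)
Compute gcd(7479, 271) = 1
1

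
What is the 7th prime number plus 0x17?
The 7th prime number = 17
Convert 0x17 (hexadecimal) → 1×16 + 7 = 23 (decimal)
Compute 17 + 23 = 40
40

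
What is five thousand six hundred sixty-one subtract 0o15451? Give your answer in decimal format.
Convert five thousand six hundred sixty-one (English words) → 5×1000 + 6×100 + 61 = 5661 (decimal)
Convert 0o15451 (octal) → 1×4096 + 5×512 + 4×64 + 5×8 + 1 = 6953 (decimal)
Compute 5661 - 6953 = -1292
-1292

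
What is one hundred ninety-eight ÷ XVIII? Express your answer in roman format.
Convert one hundred ninety-eight (English words) → 1×100 + 98 = 198 (decimal)
Convert XVIII (Roman numeral) → 10 + 5 + 1 + 1 + 1 = 18 (decimal)
Compute 198 ÷ 18 = 11
Convert 11 (decimal) → 11 = 10 + 1 → XI (Roman numeral)
XI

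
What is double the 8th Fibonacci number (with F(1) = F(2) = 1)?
The 8th Fibonacci number (with F(1) = F(2) = 1): 1, 1, 2, 3, 5, 8, 13, 21 → 21
Compute 21 × 2 = 42
42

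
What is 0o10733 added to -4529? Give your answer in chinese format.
Convert 0o10733 (octal) → 1×4096 + 7×64 + 3×8 + 3 = 4571 (decimal)
Compute 4571 + -4529 = 42
Convert 42 (decimal) → 42 = 4×10 + 2 → 四十二 (Chinese numeral)
四十二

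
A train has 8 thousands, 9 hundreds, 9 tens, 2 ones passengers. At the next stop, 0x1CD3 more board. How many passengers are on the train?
Convert 8 thousands, 9 hundreds, 9 tens, 2 ones (place-value notation) → 8×1000 + 9×100 + 9×10 + 2 = 8992 (decimal)
Convert 0x1CD3 (hexadecimal) → 1×4096 + 12×256 + 13×16 + 3 = 7379 (decimal)
Compute 8992 + 7379 = 16371
16371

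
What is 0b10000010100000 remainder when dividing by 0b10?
Convert 0b10000010100000 (binary) → 8192 + 128 + 32 = 8352 (decimal)
Convert 0b10 (binary) → 2 (decimal)
Compute 8352 mod 2 = 0
0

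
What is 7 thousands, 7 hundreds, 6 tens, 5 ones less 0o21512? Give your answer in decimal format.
Convert 7 thousands, 7 hundreds, 6 tens, 5 ones (place-value notation) → 7×1000 + 7×100 + 6×10 + 5 = 7765 (decimal)
Convert 0o21512 (octal) → 2×4096 + 1×512 + 5×64 + 1×8 + 2 = 9034 (decimal)
Compute 7765 - 9034 = -1269
-1269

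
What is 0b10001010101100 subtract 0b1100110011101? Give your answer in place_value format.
Convert 0b10001010101100 (binary) → 8192 + 512 + 128 + 32 + 8 + 4 = 8876 (decimal)
Convert 0b1100110011101 (binary) → 4096 + 2048 + 256 + 128 + 16 + 8 + 4 + 1 = 6557 (decimal)
Compute 8876 - 6557 = 2319
Convert 2319 (decimal) → 2319 = 2×1000 + 3×100 + 1×10 + 9 → 2 thousands, 3 hundreds, 1 ten, 9 ones (place-value notation)
2 thousands, 3 hundreds, 1 ten, 9 ones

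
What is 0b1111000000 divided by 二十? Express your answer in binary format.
Convert 0b1111000000 (binary) → 512 + 256 + 128 + 64 = 960 (decimal)
Convert 二十 (Chinese numeral) → 2×10 = 20 (decimal)
Compute 960 ÷ 20 = 48
Convert 48 (decimal) → 48 = 32 + 16 → 0b110000 (binary)
0b110000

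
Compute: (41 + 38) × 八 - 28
Convert 八 (Chinese numeral) → 8 (decimal)
Expression in decimal: (41 + 38) × 8 - 28
Parentheses first: 41 + 38 = 79
Multiply: 79 × 8 = 632
Subtract: 632 - 28 = 604
604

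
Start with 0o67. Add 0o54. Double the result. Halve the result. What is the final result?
Convert 0o67 (octal) → 6×8 + 7 = 55 (decimal)
Start: 55
Convert 0o54 (octal) → 5×8 + 4 = 44 (decimal)
55 + 44 = 99
99 × 2 = 198
198 ÷ 2 = 99
99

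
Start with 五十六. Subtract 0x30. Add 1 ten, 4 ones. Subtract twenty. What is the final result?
Convert 五十六 (Chinese numeral) → 5×10 + 6 = 56 (decimal)
Start: 56
Convert 0x30 (hexadecimal) → 3×16 = 48 (decimal)
56 - 48 = 8
Convert 1 ten, 4 ones (place-value notation) → 1×10 + 4 = 14 (decimal)
8 + 14 = 22
Convert twenty (English words) → 20 (decimal)
22 - 20 = 2
2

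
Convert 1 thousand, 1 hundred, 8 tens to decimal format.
Convert 1 thousand, 1 hundred, 8 tens (place-value notation) → 1×1000 + 1×100 + 8×10 = 1180 (decimal)
1180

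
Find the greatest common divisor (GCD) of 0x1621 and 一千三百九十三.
Convert 0x1621 (hexadecimal) → 1×4096 + 6×256 + 2×16 + 1 = 5665 (decimal)
Convert 一千三百九十三 (Chinese numeral) → 1×1000 + 3×100 + 9×10 + 3 = 1393 (decimal)
Compute gcd(5665, 1393) = 1
1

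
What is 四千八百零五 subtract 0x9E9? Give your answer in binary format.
Convert 四千八百零五 (Chinese numeral) → 4×1000 + 8×100 + 5 = 4805 (decimal)
Convert 0x9E9 (hexadecimal) → 9×256 + 14×16 + 9 = 2537 (decimal)
Compute 4805 - 2537 = 2268
Convert 2268 (decimal) → 2268 = 2048 + 128 + 64 + 16 + 8 + 4 → 0b100011011100 (binary)
0b100011011100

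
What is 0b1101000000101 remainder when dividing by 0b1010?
Convert 0b1101000000101 (binary) → 4096 + 2048 + 512 + 4 + 1 = 6661 (decimal)
Convert 0b1010 (binary) → 8 + 2 = 10 (decimal)
Compute 6661 mod 10 = 1
1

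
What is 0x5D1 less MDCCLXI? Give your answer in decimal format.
Convert 0x5D1 (hexadecimal) → 5×256 + 13×16 + 1 = 1489 (decimal)
Convert MDCCLXI (Roman numeral) → 1000 + 500 + 100 + 100 + 50 + 10 + 1 = 1761 (decimal)
Compute 1489 - 1761 = -272
-272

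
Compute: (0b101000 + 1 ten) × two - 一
Convert 0b101000 (binary) → 32 + 8 = 40 (decimal)
Convert 1 ten (place-value notation) → 1×10 = 10 (decimal)
Convert two (English words) → 2 (decimal)
Convert 一 (Chinese numeral) → 1 (decimal)
Expression in decimal: (40 + 10) × 2 - 1
Parentheses first: 40 + 10 = 50
Multiply: 50 × 2 = 100
Subtract: 100 - 1 = 99
99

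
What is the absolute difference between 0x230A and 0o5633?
Convert 0x230A (hexadecimal) → 2×4096 + 3×256 + 10 = 8970 (decimal)
Convert 0o5633 (octal) → 5×512 + 6×64 + 3×8 + 3 = 2971 (decimal)
Compute |8970 - 2971| = 5999
5999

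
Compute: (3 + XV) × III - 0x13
Convert XV (Roman numeral) → 10 + 5 = 15 (decimal)
Convert III (Roman numeral) → 1 + 1 + 1 = 3 (decimal)
Convert 0x13 (hexadecimal) → 1×16 + 3 = 19 (decimal)
Expression in decimal: (3 + 15) × 3 - 19
Parentheses first: 3 + 15 = 18
Multiply: 18 × 3 = 54
Subtract: 54 - 19 = 35
35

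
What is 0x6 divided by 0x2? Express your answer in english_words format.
Convert 0x6 (hexadecimal) → 6 (decimal)
Convert 0x2 (hexadecimal) → 2 (decimal)
Compute 6 ÷ 2 = 3
Convert 3 (decimal) → three (English words)
three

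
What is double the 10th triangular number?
The 10th triangular number = 10×11/2 = 55
Compute 55 × 2 = 110
110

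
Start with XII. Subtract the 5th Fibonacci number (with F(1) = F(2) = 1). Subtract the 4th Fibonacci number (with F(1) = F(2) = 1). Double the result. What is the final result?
Convert XII (Roman numeral) → 10 + 1 + 1 = 12 (decimal)
Start: 12
Convert the 5th Fibonacci number (with F(1) = F(2) = 1) (Fibonacci index) → 1, 1, 2, 3, 5 → 5 (decimal)
12 - 5 = 7
Convert the 4th Fibonacci number (with F(1) = F(2) = 1) (Fibonacci index) → 1, 1, 2, 3 → 3 (decimal)
7 - 3 = 4
4 × 2 = 8
8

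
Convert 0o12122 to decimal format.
Convert 0o12122 (octal) → 1×4096 + 2×512 + 1×64 + 2×8 + 2 = 5202 (decimal)
5202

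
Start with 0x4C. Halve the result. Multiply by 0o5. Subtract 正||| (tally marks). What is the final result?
Convert 0x4C (hexadecimal) → 4×16 + 12 = 76 (decimal)
Start: 76
76 ÷ 2 = 38
Convert 0o5 (octal) → 5 (decimal)
38 × 5 = 190
Convert 正||| (tally marks) → 5 + 3 = 8 (decimal)
190 - 8 = 182
182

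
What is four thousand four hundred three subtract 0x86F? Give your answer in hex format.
Convert four thousand four hundred three (English words) → 4×1000 + 4×100 + 3 = 4403 (decimal)
Convert 0x86F (hexadecimal) → 8×256 + 6×16 + 15 = 2159 (decimal)
Compute 4403 - 2159 = 2244
Convert 2244 (decimal) → 2244 = 8×256 + 12×16 + 4 → 0x8C4 (hexadecimal)
0x8C4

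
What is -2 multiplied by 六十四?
Convert 六十四 (Chinese numeral) → 6×10 + 4 = 64 (decimal)
Compute -2 × 64 = -128
-128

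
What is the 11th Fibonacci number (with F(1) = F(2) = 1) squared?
The 11th Fibonacci number (with F(1) = F(2) = 1): 1, 1, 2, 3, 5, 8, 13, 21, 34, 55, 89 → 89
Compute 89² = 89 × 89 = 7921
7921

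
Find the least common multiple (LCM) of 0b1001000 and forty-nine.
Convert 0b1001000 (binary) → 64 + 8 = 72 (decimal)
Convert forty-nine (English words) → 49 (decimal)
Compute lcm(72, 49) = 3528
3528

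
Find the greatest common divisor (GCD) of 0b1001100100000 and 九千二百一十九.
Convert 0b1001100100000 (binary) → 4096 + 512 + 256 + 32 = 4896 (decimal)
Convert 九千二百一十九 (Chinese numeral) → 9×1000 + 2×100 + 1×10 + 9 = 9219 (decimal)
Compute gcd(4896, 9219) = 3
3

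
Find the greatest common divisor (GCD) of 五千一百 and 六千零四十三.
Convert 五千一百 (Chinese numeral) → 5×1000 + 1×100 = 5100 (decimal)
Convert 六千零四十三 (Chinese numeral) → 6×1000 + 4×10 + 3 = 6043 (decimal)
Compute gcd(5100, 6043) = 1
1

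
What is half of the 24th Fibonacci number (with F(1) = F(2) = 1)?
The 24th Fibonacci number (with F(1) = F(2) = 1) = 46368
Compute 46368 ÷ 2 = 23184
23184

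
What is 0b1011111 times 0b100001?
Convert 0b1011111 (binary) → 64 + 16 + 8 + 4 + 2 + 1 = 95 (decimal)
Convert 0b100001 (binary) → 32 + 1 = 33 (decimal)
Compute 95 × 33 = 3135
3135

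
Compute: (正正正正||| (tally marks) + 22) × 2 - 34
Convert 正正正正||| (tally marks) → 5 + 5 + 5 + 5 + 3 = 23 (decimal)
Expression in decimal: (23 + 22) × 2 - 34
Parentheses first: 23 + 22 = 45
Multiply: 45 × 2 = 90
Subtract: 90 - 34 = 56
56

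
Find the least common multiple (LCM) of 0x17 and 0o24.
Convert 0x17 (hexadecimal) → 1×16 + 7 = 23 (decimal)
Convert 0o24 (octal) → 2×8 + 4 = 20 (decimal)
Compute lcm(23, 20) = 460
460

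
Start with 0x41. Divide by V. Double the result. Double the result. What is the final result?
Convert 0x41 (hexadecimal) → 4×16 + 1 = 65 (decimal)
Start: 65
Convert V (Roman numeral) → 5 (decimal)
65 ÷ 5 = 13
13 × 2 = 26
26 × 2 = 52
52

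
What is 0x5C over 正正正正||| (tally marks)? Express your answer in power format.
Convert 0x5C (hexadecimal) → 5×16 + 12 = 92 (decimal)
Convert 正正正正||| (tally marks) → 5 + 5 + 5 + 5 + 3 = 23 (decimal)
Compute 92 ÷ 23 = 4
Convert 4 (decimal) → 2^2 (power)
2^2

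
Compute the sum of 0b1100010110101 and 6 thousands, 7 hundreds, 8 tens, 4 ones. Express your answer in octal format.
Convert 0b1100010110101 (binary) → 4096 + 2048 + 128 + 32 + 16 + 4 + 1 = 6325 (decimal)
Convert 6 thousands, 7 hundreds, 8 tens, 4 ones (place-value notation) → 6×1000 + 7×100 + 8×10 + 4 = 6784 (decimal)
Compute 6325 + 6784 = 13109
Convert 13109 (decimal) → 13109 = 3×4096 + 1×512 + 4×64 + 6×8 + 5 → 0o31465 (octal)
0o31465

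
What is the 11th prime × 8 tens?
Convert the 11th prime (prime index) → 31 (decimal)
Convert 8 tens (place-value notation) → 8×10 = 80 (decimal)
Compute 31 × 80 = 2480
2480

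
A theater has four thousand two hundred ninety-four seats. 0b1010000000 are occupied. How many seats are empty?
Convert four thousand two hundred ninety-four (English words) → 4×1000 + 2×100 + 94 = 4294 (decimal)
Convert 0b1010000000 (binary) → 512 + 128 = 640 (decimal)
Compute 4294 - 640 = 3654
3654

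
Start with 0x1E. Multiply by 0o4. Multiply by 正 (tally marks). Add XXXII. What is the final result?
Convert 0x1E (hexadecimal) → 1×16 + 14 = 30 (decimal)
Start: 30
Convert 0o4 (octal) → 4 (decimal)
30 × 4 = 120
Convert 正 (tally marks) → 5 (decimal)
120 × 5 = 600
Convert XXXII (Roman numeral) → 10 + 10 + 10 + 1 + 1 = 32 (decimal)
600 + 32 = 632
632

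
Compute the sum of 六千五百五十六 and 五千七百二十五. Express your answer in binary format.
Convert 六千五百五十六 (Chinese numeral) → 6×1000 + 5×100 + 5×10 + 6 = 6556 (decimal)
Convert 五千七百二十五 (Chinese numeral) → 5×1000 + 7×100 + 2×10 + 5 = 5725 (decimal)
Compute 6556 + 5725 = 12281
Convert 12281 (decimal) → 12281 = 8192 + 2048 + 1024 + 512 + 256 + 128 + 64 + 32 + 16 + 8 + 1 → 0b10111111111001 (binary)
0b10111111111001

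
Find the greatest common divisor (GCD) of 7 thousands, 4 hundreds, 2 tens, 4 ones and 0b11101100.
Convert 7 thousands, 4 hundreds, 2 tens, 4 ones (place-value notation) → 7×1000 + 4×100 + 2×10 + 4 = 7424 (decimal)
Convert 0b11101100 (binary) → 128 + 64 + 32 + 8 + 4 = 236 (decimal)
Compute gcd(7424, 236) = 4
4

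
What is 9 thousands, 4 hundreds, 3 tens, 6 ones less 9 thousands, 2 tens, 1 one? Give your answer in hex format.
Convert 9 thousands, 4 hundreds, 3 tens, 6 ones (place-value notation) → 9×1000 + 4×100 + 3×10 + 6 = 9436 (decimal)
Convert 9 thousands, 2 tens, 1 one (place-value notation) → 9×1000 + 2×10 + 1 = 9021 (decimal)
Compute 9436 - 9021 = 415
Convert 415 (decimal) → 415 = 1×256 + 9×16 + 15 → 0x19F (hexadecimal)
0x19F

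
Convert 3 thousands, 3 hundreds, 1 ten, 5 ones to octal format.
Convert 3 thousands, 3 hundreds, 1 ten, 5 ones (place-value notation) → 3×1000 + 3×100 + 1×10 + 5 = 3315 (decimal)
Convert 3315 (decimal) → 3315 = 6×512 + 3×64 + 6×8 + 3 → 0o6363 (octal)
0o6363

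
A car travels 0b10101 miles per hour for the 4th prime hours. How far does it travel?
Convert 0b10101 (binary) → 16 + 4 + 1 = 21 (decimal)
Convert the 4th prime (prime index) → 7 (decimal)
Compute 21 × 7 = 147
147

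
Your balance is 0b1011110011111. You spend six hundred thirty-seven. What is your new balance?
Convert 0b1011110011111 (binary) → 4096 + 1024 + 512 + 256 + 128 + 16 + 8 + 4 + 2 + 1 = 6047 (decimal)
Convert six hundred thirty-seven (English words) → 6×100 + 37 = 637 (decimal)
Compute 6047 - 637 = 5410
5410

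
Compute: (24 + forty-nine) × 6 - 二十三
Convert forty-nine (English words) → 49 (decimal)
Convert 二十三 (Chinese numeral) → 2×10 + 3 = 23 (decimal)
Expression in decimal: (24 + 49) × 6 - 23
Parentheses first: 24 + 49 = 73
Multiply: 73 × 6 = 438
Subtract: 438 - 23 = 415
415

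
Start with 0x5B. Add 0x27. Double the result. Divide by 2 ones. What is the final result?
Convert 0x5B (hexadecimal) → 5×16 + 11 = 91 (decimal)
Start: 91
Convert 0x27 (hexadecimal) → 2×16 + 7 = 39 (decimal)
91 + 39 = 130
130 × 2 = 260
Convert 2 ones (place-value notation) → 2 (decimal)
260 ÷ 2 = 130
130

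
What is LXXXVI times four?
Convert LXXXVI (Roman numeral) → 50 + 10 + 10 + 10 + 5 + 1 = 86 (decimal)
Convert four (English words) → 4 (decimal)
Compute 86 × 4 = 344
344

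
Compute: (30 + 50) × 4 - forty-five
Convert forty-five (English words) → 45 (decimal)
Expression in decimal: (30 + 50) × 4 - 45
Parentheses first: 30 + 50 = 80
Multiply: 80 × 4 = 320
Subtract: 320 - 45 = 275
275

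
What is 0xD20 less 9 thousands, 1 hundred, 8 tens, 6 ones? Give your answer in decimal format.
Convert 0xD20 (hexadecimal) → 13×256 + 2×16 = 3360 (decimal)
Convert 9 thousands, 1 hundred, 8 tens, 6 ones (place-value notation) → 9×1000 + 1×100 + 8×10 + 6 = 9186 (decimal)
Compute 3360 - 9186 = -5826
-5826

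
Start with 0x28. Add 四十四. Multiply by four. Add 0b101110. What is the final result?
Convert 0x28 (hexadecimal) → 2×16 + 8 = 40 (decimal)
Start: 40
Convert 四十四 (Chinese numeral) → 4×10 + 4 = 44 (decimal)
40 + 44 = 84
Convert four (English words) → 4 (decimal)
84 × 4 = 336
Convert 0b101110 (binary) → 32 + 8 + 4 + 2 = 46 (decimal)
336 + 46 = 382
382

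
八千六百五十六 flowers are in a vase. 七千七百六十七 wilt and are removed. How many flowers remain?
Convert 八千六百五十六 (Chinese numeral) → 8×1000 + 6×100 + 5×10 + 6 = 8656 (decimal)
Convert 七千七百六十七 (Chinese numeral) → 7×1000 + 7×100 + 6×10 + 7 = 7767 (decimal)
Compute 8656 - 7767 = 889
889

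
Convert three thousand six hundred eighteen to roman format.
Convert three thousand six hundred eighteen (English words) → 3×1000 + 6×100 + 18 = 3618 (decimal)
Convert 3618 (decimal) → 3618 = 1000 + 1000 + 1000 + 500 + 100 + 10 + 5 + 1 + 1 + 1 → MMMDCXVIII (Roman numeral)
MMMDCXVIII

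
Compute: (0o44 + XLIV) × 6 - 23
Convert 0o44 (octal) → 4×8 + 4 = 36 (decimal)
Convert XLIV (Roman numeral) → 40 + 4 = 44 (decimal)
Expression in decimal: (36 + 44) × 6 - 23
Parentheses first: 36 + 44 = 80
Multiply: 80 × 6 = 480
Subtract: 480 - 23 = 457
457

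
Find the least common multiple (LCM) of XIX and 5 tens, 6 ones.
Convert XIX (Roman numeral) → 10 + 9 = 19 (decimal)
Convert 5 tens, 6 ones (place-value notation) → 5×10 + 6 = 56 (decimal)
Compute lcm(19, 56) = 1064
1064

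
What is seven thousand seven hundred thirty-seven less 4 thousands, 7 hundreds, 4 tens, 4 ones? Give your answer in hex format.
Convert seven thousand seven hundred thirty-seven (English words) → 7×1000 + 7×100 + 37 = 7737 (decimal)
Convert 4 thousands, 7 hundreds, 4 tens, 4 ones (place-value notation) → 4×1000 + 7×100 + 4×10 + 4 = 4744 (decimal)
Compute 7737 - 4744 = 2993
Convert 2993 (decimal) → 2993 = 11×256 + 11×16 + 1 → 0xBB1 (hexadecimal)
0xBB1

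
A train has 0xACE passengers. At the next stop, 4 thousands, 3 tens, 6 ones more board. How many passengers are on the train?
Convert 0xACE (hexadecimal) → 10×256 + 12×16 + 14 = 2766 (decimal)
Convert 4 thousands, 3 tens, 6 ones (place-value notation) → 4×1000 + 3×10 + 6 = 4036 (decimal)
Compute 2766 + 4036 = 6802
6802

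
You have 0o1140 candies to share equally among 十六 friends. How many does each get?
Convert 0o1140 (octal) → 1×512 + 1×64 + 4×8 = 608 (decimal)
Convert 十六 (Chinese numeral) → 1×10 + 6 = 16 (decimal)
Compute 608 ÷ 16 = 38
38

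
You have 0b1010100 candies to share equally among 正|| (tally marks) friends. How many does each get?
Convert 0b1010100 (binary) → 64 + 16 + 4 = 84 (decimal)
Convert 正|| (tally marks) → 5 + 2 = 7 (decimal)
Compute 84 ÷ 7 = 12
12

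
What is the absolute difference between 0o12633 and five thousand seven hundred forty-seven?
Convert 0o12633 (octal) → 1×4096 + 2×512 + 6×64 + 3×8 + 3 = 5531 (decimal)
Convert five thousand seven hundred forty-seven (English words) → 5×1000 + 7×100 + 47 = 5747 (decimal)
Compute |5531 - 5747| = 216
216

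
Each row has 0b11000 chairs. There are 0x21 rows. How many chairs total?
Convert 0b11000 (binary) → 16 + 8 = 24 (decimal)
Convert 0x21 (hexadecimal) → 2×16 + 1 = 33 (decimal)
Compute 24 × 33 = 792
792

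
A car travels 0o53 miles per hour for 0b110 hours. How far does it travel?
Convert 0o53 (octal) → 5×8 + 3 = 43 (decimal)
Convert 0b110 (binary) → 4 + 2 = 6 (decimal)
Compute 43 × 6 = 258
258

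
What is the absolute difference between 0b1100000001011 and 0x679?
Convert 0b1100000001011 (binary) → 4096 + 2048 + 8 + 2 + 1 = 6155 (decimal)
Convert 0x679 (hexadecimal) → 6×256 + 7×16 + 9 = 1657 (decimal)
Compute |6155 - 1657| = 4498
4498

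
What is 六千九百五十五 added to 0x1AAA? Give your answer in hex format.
Convert 六千九百五十五 (Chinese numeral) → 6×1000 + 9×100 + 5×10 + 5 = 6955 (decimal)
Convert 0x1AAA (hexadecimal) → 1×4096 + 10×256 + 10×16 + 10 = 6826 (decimal)
Compute 6955 + 6826 = 13781
Convert 13781 (decimal) → 13781 = 3×4096 + 5×256 + 13×16 + 5 → 0x35D5 (hexadecimal)
0x35D5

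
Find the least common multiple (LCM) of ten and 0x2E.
Convert ten (English words) → 10 (decimal)
Convert 0x2E (hexadecimal) → 2×16 + 14 = 46 (decimal)
Compute lcm(10, 46) = 230
230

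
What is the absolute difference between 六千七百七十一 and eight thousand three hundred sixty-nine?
Convert 六千七百七十一 (Chinese numeral) → 6×1000 + 7×100 + 7×10 + 1 = 6771 (decimal)
Convert eight thousand three hundred sixty-nine (English words) → 8×1000 + 3×100 + 69 = 8369 (decimal)
Compute |6771 - 8369| = 1598
1598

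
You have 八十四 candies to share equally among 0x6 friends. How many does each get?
Convert 八十四 (Chinese numeral) → 8×10 + 4 = 84 (decimal)
Convert 0x6 (hexadecimal) → 6 (decimal)
Compute 84 ÷ 6 = 14
14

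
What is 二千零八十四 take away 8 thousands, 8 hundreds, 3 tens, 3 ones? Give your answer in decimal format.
Convert 二千零八十四 (Chinese numeral) → 2×1000 + 8×10 + 4 = 2084 (decimal)
Convert 8 thousands, 8 hundreds, 3 tens, 3 ones (place-value notation) → 8×1000 + 8×100 + 3×10 + 3 = 8833 (decimal)
Compute 2084 - 8833 = -6749
-6749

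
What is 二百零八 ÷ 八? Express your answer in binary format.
Convert 二百零八 (Chinese numeral) → 2×100 + 8 = 208 (decimal)
Convert 八 (Chinese numeral) → 8 (decimal)
Compute 208 ÷ 8 = 26
Convert 26 (decimal) → 26 = 16 + 8 + 2 → 0b11010 (binary)
0b11010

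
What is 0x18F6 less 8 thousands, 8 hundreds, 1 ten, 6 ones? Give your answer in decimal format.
Convert 0x18F6 (hexadecimal) → 1×4096 + 8×256 + 15×16 + 6 = 6390 (decimal)
Convert 8 thousands, 8 hundreds, 1 ten, 6 ones (place-value notation) → 8×1000 + 8×100 + 1×10 + 6 = 8816 (decimal)
Compute 6390 - 8816 = -2426
-2426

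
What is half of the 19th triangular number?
The 19th triangular number = 19×20/2 = 190
Compute 190 ÷ 2 = 95
95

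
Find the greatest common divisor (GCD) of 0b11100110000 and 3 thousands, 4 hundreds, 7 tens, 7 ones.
Convert 0b11100110000 (binary) → 1024 + 512 + 256 + 32 + 16 = 1840 (decimal)
Convert 3 thousands, 4 hundreds, 7 tens, 7 ones (place-value notation) → 3×1000 + 4×100 + 7×10 + 7 = 3477 (decimal)
Compute gcd(1840, 3477) = 1
1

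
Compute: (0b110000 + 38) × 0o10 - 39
Convert 0b110000 (binary) → 32 + 16 = 48 (decimal)
Convert 0o10 (octal) → 1×8 = 8 (decimal)
Expression in decimal: (48 + 38) × 8 - 39
Parentheses first: 48 + 38 = 86
Multiply: 86 × 8 = 688
Subtract: 688 - 39 = 649
649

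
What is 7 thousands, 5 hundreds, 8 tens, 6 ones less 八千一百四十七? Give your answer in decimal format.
Convert 7 thousands, 5 hundreds, 8 tens, 6 ones (place-value notation) → 7×1000 + 5×100 + 8×10 + 6 = 7586 (decimal)
Convert 八千一百四十七 (Chinese numeral) → 8×1000 + 1×100 + 4×10 + 7 = 8147 (decimal)
Compute 7586 - 8147 = -561
-561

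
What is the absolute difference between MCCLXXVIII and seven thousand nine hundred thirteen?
Convert MCCLXXVIII (Roman numeral) → 1000 + 100 + 100 + 50 + 10 + 10 + 5 + 1 + 1 + 1 = 1278 (decimal)
Convert seven thousand nine hundred thirteen (English words) → 7×1000 + 9×100 + 13 = 7913 (decimal)
Compute |1278 - 7913| = 6635
6635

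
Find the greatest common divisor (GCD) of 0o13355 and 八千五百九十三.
Convert 0o13355 (octal) → 1×4096 + 3×512 + 3×64 + 5×8 + 5 = 5869 (decimal)
Convert 八千五百九十三 (Chinese numeral) → 8×1000 + 5×100 + 9×10 + 3 = 8593 (decimal)
Compute gcd(5869, 8593) = 1
1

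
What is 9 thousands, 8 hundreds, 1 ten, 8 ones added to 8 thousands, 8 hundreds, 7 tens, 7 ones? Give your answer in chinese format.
Convert 9 thousands, 8 hundreds, 1 ten, 8 ones (place-value notation) → 9×1000 + 8×100 + 1×10 + 8 = 9818 (decimal)
Convert 8 thousands, 8 hundreds, 7 tens, 7 ones (place-value notation) → 8×1000 + 8×100 + 7×10 + 7 = 8877 (decimal)
Compute 9818 + 8877 = 18695
Convert 18695 (decimal) → 18695 = 1×10000 + 8×1000 + 6×100 + 9×10 + 5 → 一万八千六百九十五 (Chinese numeral)
一万八千六百九十五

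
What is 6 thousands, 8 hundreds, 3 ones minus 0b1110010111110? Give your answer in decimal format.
Convert 6 thousands, 8 hundreds, 3 ones (place-value notation) → 6×1000 + 8×100 + 3 = 6803 (decimal)
Convert 0b1110010111110 (binary) → 4096 + 2048 + 1024 + 128 + 32 + 16 + 8 + 4 + 2 = 7358 (decimal)
Compute 6803 - 7358 = -555
-555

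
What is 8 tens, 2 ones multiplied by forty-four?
Convert 8 tens, 2 ones (place-value notation) → 8×10 + 2 = 82 (decimal)
Convert forty-four (English words) → 44 (decimal)
Compute 82 × 44 = 3608
3608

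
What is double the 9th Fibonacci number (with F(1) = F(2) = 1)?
The 9th Fibonacci number (with F(1) = F(2) = 1): 1, 1, 2, 3, 5, 8, 13, 21, 34 → 34
Compute 34 × 2 = 68
68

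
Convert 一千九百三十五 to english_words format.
Convert 一千九百三十五 (Chinese numeral) → 1×1000 + 9×100 + 3×10 + 5 = 1935 (decimal)
Convert 1935 (decimal) → 1935 = 1×1000 + 9×100 + 35 → one thousand nine hundred thirty-five (English words)
one thousand nine hundred thirty-five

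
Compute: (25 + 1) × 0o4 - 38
Convert 0o4 (octal) → 4 (decimal)
Expression in decimal: (25 + 1) × 4 - 38
Parentheses first: 25 + 1 = 26
Multiply: 26 × 4 = 104
Subtract: 104 - 38 = 66
66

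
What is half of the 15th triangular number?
The 15th triangular number = 15×16/2 = 120
Compute 120 ÷ 2 = 60
60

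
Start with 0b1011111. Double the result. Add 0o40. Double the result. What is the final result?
Convert 0b1011111 (binary) → 64 + 16 + 8 + 4 + 2 + 1 = 95 (decimal)
Start: 95
95 × 2 = 190
Convert 0o40 (octal) → 4×8 = 32 (decimal)
190 + 32 = 222
222 × 2 = 444
444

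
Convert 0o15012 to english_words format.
Convert 0o15012 (octal) → 1×4096 + 5×512 + 1×8 + 2 = 6666 (decimal)
Convert 6666 (decimal) → 6666 = 6×1000 + 6×100 + 66 → six thousand six hundred sixty-six (English words)
six thousand six hundred sixty-six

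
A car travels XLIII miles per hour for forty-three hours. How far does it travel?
Convert XLIII (Roman numeral) → 40 + 1 + 1 + 1 = 43 (decimal)
Convert forty-three (English words) → 43 (decimal)
Compute 43 × 43 = 1849
1849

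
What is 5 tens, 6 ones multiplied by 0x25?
Convert 5 tens, 6 ones (place-value notation) → 5×10 + 6 = 56 (decimal)
Convert 0x25 (hexadecimal) → 2×16 + 5 = 37 (decimal)
Compute 56 × 37 = 2072
2072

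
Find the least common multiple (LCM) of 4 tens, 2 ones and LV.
Convert 4 tens, 2 ones (place-value notation) → 4×10 + 2 = 42 (decimal)
Convert LV (Roman numeral) → 50 + 5 = 55 (decimal)
Compute lcm(42, 55) = 2310
2310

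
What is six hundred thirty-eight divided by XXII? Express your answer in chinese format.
Convert six hundred thirty-eight (English words) → 6×100 + 38 = 638 (decimal)
Convert XXII (Roman numeral) → 10 + 10 + 1 + 1 = 22 (decimal)
Compute 638 ÷ 22 = 29
Convert 29 (decimal) → 29 = 2×10 + 9 → 二十九 (Chinese numeral)
二十九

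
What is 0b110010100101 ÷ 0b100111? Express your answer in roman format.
Convert 0b110010100101 (binary) → 2048 + 1024 + 128 + 32 + 4 + 1 = 3237 (decimal)
Convert 0b100111 (binary) → 32 + 4 + 2 + 1 = 39 (decimal)
Compute 3237 ÷ 39 = 83
Convert 83 (decimal) → 83 = 50 + 10 + 10 + 10 + 1 + 1 + 1 → LXXXIII (Roman numeral)
LXXXIII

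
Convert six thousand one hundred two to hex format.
Convert six thousand one hundred two (English words) → 6×1000 + 1×100 + 2 = 6102 (decimal)
Convert 6102 (decimal) → 6102 = 1×4096 + 7×256 + 13×16 + 6 → 0x17D6 (hexadecimal)
0x17D6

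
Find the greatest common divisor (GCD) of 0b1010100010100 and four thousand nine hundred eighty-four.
Convert 0b1010100010100 (binary) → 4096 + 1024 + 256 + 16 + 4 = 5396 (decimal)
Convert four thousand nine hundred eighty-four (English words) → 4×1000 + 9×100 + 84 = 4984 (decimal)
Compute gcd(5396, 4984) = 4
4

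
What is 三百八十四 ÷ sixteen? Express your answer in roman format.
Convert 三百八十四 (Chinese numeral) → 3×100 + 8×10 + 4 = 384 (decimal)
Convert sixteen (English words) → 16 (decimal)
Compute 384 ÷ 16 = 24
Convert 24 (decimal) → 24 = 10 + 10 + 4 → XXIV (Roman numeral)
XXIV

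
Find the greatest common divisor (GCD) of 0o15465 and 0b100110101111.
Convert 0o15465 (octal) → 1×4096 + 5×512 + 4×64 + 6×8 + 5 = 6965 (decimal)
Convert 0b100110101111 (binary) → 2048 + 256 + 128 + 32 + 8 + 4 + 2 + 1 = 2479 (decimal)
Compute gcd(6965, 2479) = 1
1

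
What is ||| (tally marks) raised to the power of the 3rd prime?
Convert ||| (tally marks) → 3 (decimal)
Convert the 3rd prime (prime index) → 5 (decimal)
Compute 3 ^ 5 = 243
243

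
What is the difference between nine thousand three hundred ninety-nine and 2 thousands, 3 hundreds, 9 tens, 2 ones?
Convert nine thousand three hundred ninety-nine (English words) → 9×1000 + 3×100 + 99 = 9399 (decimal)
Convert 2 thousands, 3 hundreds, 9 tens, 2 ones (place-value notation) → 2×1000 + 3×100 + 9×10 + 2 = 2392 (decimal)
Difference: |9399 - 2392| = 7007
7007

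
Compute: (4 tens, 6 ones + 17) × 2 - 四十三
Convert 4 tens, 6 ones (place-value notation) → 4×10 + 6 = 46 (decimal)
Convert 四十三 (Chinese numeral) → 4×10 + 3 = 43 (decimal)
Expression in decimal: (46 + 17) × 2 - 43
Parentheses first: 46 + 17 = 63
Multiply: 63 × 2 = 126
Subtract: 126 - 43 = 83
83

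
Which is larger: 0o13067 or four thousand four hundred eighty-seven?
Convert 0o13067 (octal) → 1×4096 + 3×512 + 6×8 + 7 = 5687 (decimal)
Convert four thousand four hundred eighty-seven (English words) → 4×1000 + 4×100 + 87 = 4487 (decimal)
Compare 5687 vs 4487: larger = 5687
5687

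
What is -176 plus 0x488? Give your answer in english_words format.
Convert 0x488 (hexadecimal) → 4×256 + 8×16 + 8 = 1160 (decimal)
Compute -176 + 1160 = 984
Convert 984 (decimal) → 984 = 9×100 + 84 → nine hundred eighty-four (English words)
nine hundred eighty-four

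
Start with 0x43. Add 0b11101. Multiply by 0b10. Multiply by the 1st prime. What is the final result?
Convert 0x43 (hexadecimal) → 4×16 + 3 = 67 (decimal)
Start: 67
Convert 0b11101 (binary) → 16 + 8 + 4 + 1 = 29 (decimal)
67 + 29 = 96
Convert 0b10 (binary) → 2 (decimal)
96 × 2 = 192
Convert the 1st prime (prime index) → 2 (decimal)
192 × 2 = 384
384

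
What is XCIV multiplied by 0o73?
Convert XCIV (Roman numeral) → 90 + 4 = 94 (decimal)
Convert 0o73 (octal) → 7×8 + 3 = 59 (decimal)
Compute 94 × 59 = 5546
5546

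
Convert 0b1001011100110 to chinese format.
Convert 0b1001011100110 (binary) → 4096 + 512 + 128 + 64 + 32 + 4 + 2 = 4838 (decimal)
Convert 4838 (decimal) → 4838 = 4×1000 + 8×100 + 3×10 + 8 → 四千八百三十八 (Chinese numeral)
四千八百三十八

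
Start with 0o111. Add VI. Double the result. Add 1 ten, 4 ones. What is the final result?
Convert 0o111 (octal) → 1×64 + 1×8 + 1 = 73 (decimal)
Start: 73
Convert VI (Roman numeral) → 5 + 1 = 6 (decimal)
73 + 6 = 79
79 × 2 = 158
Convert 1 ten, 4 ones (place-value notation) → 1×10 + 4 = 14 (decimal)
158 + 14 = 172
172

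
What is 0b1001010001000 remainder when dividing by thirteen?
Convert 0b1001010001000 (binary) → 4096 + 512 + 128 + 8 = 4744 (decimal)
Convert thirteen (English words) → 13 (decimal)
Compute 4744 mod 13 = 12
12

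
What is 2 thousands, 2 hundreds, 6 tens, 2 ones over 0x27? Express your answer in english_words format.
Convert 2 thousands, 2 hundreds, 6 tens, 2 ones (place-value notation) → 2×1000 + 2×100 + 6×10 + 2 = 2262 (decimal)
Convert 0x27 (hexadecimal) → 2×16 + 7 = 39 (decimal)
Compute 2262 ÷ 39 = 58
Convert 58 (decimal) → fifty-eight (English words)
fifty-eight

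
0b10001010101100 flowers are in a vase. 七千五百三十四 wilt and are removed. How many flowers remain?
Convert 0b10001010101100 (binary) → 8192 + 512 + 128 + 32 + 8 + 4 = 8876 (decimal)
Convert 七千五百三十四 (Chinese numeral) → 7×1000 + 5×100 + 3×10 + 4 = 7534 (decimal)
Compute 8876 - 7534 = 1342
1342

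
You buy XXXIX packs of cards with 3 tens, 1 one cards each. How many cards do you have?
Convert 3 tens, 1 one (place-value notation) → 3×10 + 1 = 31 (decimal)
Convert XXXIX (Roman numeral) → 10 + 10 + 10 + 9 = 39 (decimal)
Compute 31 × 39 = 1209
1209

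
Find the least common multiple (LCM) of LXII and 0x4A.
Convert LXII (Roman numeral) → 50 + 10 + 1 + 1 = 62 (decimal)
Convert 0x4A (hexadecimal) → 4×16 + 10 = 74 (decimal)
Compute lcm(62, 74) = 2294
2294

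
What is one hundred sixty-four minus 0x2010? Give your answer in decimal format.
Convert one hundred sixty-four (English words) → 1×100 + 64 = 164 (decimal)
Convert 0x2010 (hexadecimal) → 2×4096 + 1×16 = 8208 (decimal)
Compute 164 - 8208 = -8044
-8044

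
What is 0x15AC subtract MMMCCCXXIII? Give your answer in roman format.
Convert 0x15AC (hexadecimal) → 1×4096 + 5×256 + 10×16 + 12 = 5548 (decimal)
Convert MMMCCCXXIII (Roman numeral) → 1000 + 1000 + 1000 + 100 + 100 + 100 + 10 + 10 + 1 + 1 + 1 = 3323 (decimal)
Compute 5548 - 3323 = 2225
Convert 2225 (decimal) → 2225 = 1000 + 1000 + 100 + 100 + 10 + 10 + 5 → MMCCXXV (Roman numeral)
MMCCXXV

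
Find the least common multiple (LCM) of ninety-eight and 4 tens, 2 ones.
Convert ninety-eight (English words) → 98 (decimal)
Convert 4 tens, 2 ones (place-value notation) → 4×10 + 2 = 42 (decimal)
Compute lcm(98, 42) = 294
294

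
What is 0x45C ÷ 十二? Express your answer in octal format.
Convert 0x45C (hexadecimal) → 4×256 + 5×16 + 12 = 1116 (decimal)
Convert 十二 (Chinese numeral) → 1×10 + 2 = 12 (decimal)
Compute 1116 ÷ 12 = 93
Convert 93 (decimal) → 93 = 1×64 + 3×8 + 5 → 0o135 (octal)
0o135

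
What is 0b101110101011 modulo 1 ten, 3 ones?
Convert 0b101110101011 (binary) → 2048 + 512 + 256 + 128 + 32 + 8 + 2 + 1 = 2987 (decimal)
Convert 1 ten, 3 ones (place-value notation) → 1×10 + 3 = 13 (decimal)
Compute 2987 mod 13 = 10
10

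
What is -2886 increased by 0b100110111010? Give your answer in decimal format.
Convert 0b100110111010 (binary) → 2048 + 256 + 128 + 32 + 16 + 8 + 2 = 2490 (decimal)
Compute -2886 + 2490 = -396
-396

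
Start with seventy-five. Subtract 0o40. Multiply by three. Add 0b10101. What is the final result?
Convert seventy-five (English words) → 75 (decimal)
Start: 75
Convert 0o40 (octal) → 4×8 = 32 (decimal)
75 - 32 = 43
Convert three (English words) → 3 (decimal)
43 × 3 = 129
Convert 0b10101 (binary) → 16 + 4 + 1 = 21 (decimal)
129 + 21 = 150
150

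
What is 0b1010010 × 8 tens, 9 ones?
Convert 0b1010010 (binary) → 64 + 16 + 2 = 82 (decimal)
Convert 8 tens, 9 ones (place-value notation) → 8×10 + 9 = 89 (decimal)
Compute 82 × 89 = 7298
7298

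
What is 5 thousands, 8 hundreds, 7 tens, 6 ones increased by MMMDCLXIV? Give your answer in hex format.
Convert 5 thousands, 8 hundreds, 7 tens, 6 ones (place-value notation) → 5×1000 + 8×100 + 7×10 + 6 = 5876 (decimal)
Convert MMMDCLXIV (Roman numeral) → 1000 + 1000 + 1000 + 500 + 100 + 50 + 10 + 4 = 3664 (decimal)
Compute 5876 + 3664 = 9540
Convert 9540 (decimal) → 9540 = 2×4096 + 5×256 + 4×16 + 4 → 0x2544 (hexadecimal)
0x2544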